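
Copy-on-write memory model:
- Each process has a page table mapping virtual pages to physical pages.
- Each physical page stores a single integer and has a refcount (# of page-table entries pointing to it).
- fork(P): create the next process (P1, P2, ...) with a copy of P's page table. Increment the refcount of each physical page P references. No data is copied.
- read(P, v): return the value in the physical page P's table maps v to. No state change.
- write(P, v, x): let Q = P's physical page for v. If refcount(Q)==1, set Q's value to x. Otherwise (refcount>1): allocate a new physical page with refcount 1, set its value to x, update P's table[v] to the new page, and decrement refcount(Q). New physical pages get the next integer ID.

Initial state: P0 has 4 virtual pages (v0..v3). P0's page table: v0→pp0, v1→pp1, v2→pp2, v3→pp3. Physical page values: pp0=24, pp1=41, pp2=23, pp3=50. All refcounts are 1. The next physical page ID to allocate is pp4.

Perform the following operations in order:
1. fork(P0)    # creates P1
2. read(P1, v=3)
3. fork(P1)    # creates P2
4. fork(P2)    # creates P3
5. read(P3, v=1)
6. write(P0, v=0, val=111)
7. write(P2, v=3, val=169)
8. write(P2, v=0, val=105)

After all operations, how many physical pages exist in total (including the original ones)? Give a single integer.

Answer: 7

Derivation:
Op 1: fork(P0) -> P1. 4 ppages; refcounts: pp0:2 pp1:2 pp2:2 pp3:2
Op 2: read(P1, v3) -> 50. No state change.
Op 3: fork(P1) -> P2. 4 ppages; refcounts: pp0:3 pp1:3 pp2:3 pp3:3
Op 4: fork(P2) -> P3. 4 ppages; refcounts: pp0:4 pp1:4 pp2:4 pp3:4
Op 5: read(P3, v1) -> 41. No state change.
Op 6: write(P0, v0, 111). refcount(pp0)=4>1 -> COPY to pp4. 5 ppages; refcounts: pp0:3 pp1:4 pp2:4 pp3:4 pp4:1
Op 7: write(P2, v3, 169). refcount(pp3)=4>1 -> COPY to pp5. 6 ppages; refcounts: pp0:3 pp1:4 pp2:4 pp3:3 pp4:1 pp5:1
Op 8: write(P2, v0, 105). refcount(pp0)=3>1 -> COPY to pp6. 7 ppages; refcounts: pp0:2 pp1:4 pp2:4 pp3:3 pp4:1 pp5:1 pp6:1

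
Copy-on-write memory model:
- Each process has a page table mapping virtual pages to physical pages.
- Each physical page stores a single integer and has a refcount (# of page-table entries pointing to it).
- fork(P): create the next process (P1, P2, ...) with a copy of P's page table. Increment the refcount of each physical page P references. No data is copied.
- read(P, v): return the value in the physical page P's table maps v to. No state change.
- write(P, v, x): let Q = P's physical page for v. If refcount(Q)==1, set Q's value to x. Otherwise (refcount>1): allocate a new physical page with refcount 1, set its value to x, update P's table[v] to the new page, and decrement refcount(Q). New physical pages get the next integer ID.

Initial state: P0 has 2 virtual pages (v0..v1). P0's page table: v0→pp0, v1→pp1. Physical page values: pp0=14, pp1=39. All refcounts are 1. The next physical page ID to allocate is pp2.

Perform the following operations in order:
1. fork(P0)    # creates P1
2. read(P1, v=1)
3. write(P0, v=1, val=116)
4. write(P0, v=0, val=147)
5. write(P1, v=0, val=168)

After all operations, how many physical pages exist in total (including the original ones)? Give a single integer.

Answer: 4

Derivation:
Op 1: fork(P0) -> P1. 2 ppages; refcounts: pp0:2 pp1:2
Op 2: read(P1, v1) -> 39. No state change.
Op 3: write(P0, v1, 116). refcount(pp1)=2>1 -> COPY to pp2. 3 ppages; refcounts: pp0:2 pp1:1 pp2:1
Op 4: write(P0, v0, 147). refcount(pp0)=2>1 -> COPY to pp3. 4 ppages; refcounts: pp0:1 pp1:1 pp2:1 pp3:1
Op 5: write(P1, v0, 168). refcount(pp0)=1 -> write in place. 4 ppages; refcounts: pp0:1 pp1:1 pp2:1 pp3:1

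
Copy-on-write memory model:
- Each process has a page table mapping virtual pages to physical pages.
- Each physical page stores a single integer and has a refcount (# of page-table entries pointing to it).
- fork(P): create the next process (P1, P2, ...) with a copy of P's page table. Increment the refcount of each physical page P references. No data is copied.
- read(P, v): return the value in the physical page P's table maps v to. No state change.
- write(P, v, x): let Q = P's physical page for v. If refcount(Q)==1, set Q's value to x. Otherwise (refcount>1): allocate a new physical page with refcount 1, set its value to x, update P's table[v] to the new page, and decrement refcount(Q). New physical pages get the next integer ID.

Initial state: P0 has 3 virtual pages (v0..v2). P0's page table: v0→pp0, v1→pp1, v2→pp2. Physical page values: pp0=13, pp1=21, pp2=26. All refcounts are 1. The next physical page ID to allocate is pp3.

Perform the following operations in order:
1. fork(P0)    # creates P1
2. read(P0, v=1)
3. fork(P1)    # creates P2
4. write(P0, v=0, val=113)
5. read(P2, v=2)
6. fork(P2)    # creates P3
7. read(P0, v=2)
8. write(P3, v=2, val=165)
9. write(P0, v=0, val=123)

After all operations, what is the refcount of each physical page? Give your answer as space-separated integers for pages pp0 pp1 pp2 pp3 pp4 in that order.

Op 1: fork(P0) -> P1. 3 ppages; refcounts: pp0:2 pp1:2 pp2:2
Op 2: read(P0, v1) -> 21. No state change.
Op 3: fork(P1) -> P2. 3 ppages; refcounts: pp0:3 pp1:3 pp2:3
Op 4: write(P0, v0, 113). refcount(pp0)=3>1 -> COPY to pp3. 4 ppages; refcounts: pp0:2 pp1:3 pp2:3 pp3:1
Op 5: read(P2, v2) -> 26. No state change.
Op 6: fork(P2) -> P3. 4 ppages; refcounts: pp0:3 pp1:4 pp2:4 pp3:1
Op 7: read(P0, v2) -> 26. No state change.
Op 8: write(P3, v2, 165). refcount(pp2)=4>1 -> COPY to pp4. 5 ppages; refcounts: pp0:3 pp1:4 pp2:3 pp3:1 pp4:1
Op 9: write(P0, v0, 123). refcount(pp3)=1 -> write in place. 5 ppages; refcounts: pp0:3 pp1:4 pp2:3 pp3:1 pp4:1

Answer: 3 4 3 1 1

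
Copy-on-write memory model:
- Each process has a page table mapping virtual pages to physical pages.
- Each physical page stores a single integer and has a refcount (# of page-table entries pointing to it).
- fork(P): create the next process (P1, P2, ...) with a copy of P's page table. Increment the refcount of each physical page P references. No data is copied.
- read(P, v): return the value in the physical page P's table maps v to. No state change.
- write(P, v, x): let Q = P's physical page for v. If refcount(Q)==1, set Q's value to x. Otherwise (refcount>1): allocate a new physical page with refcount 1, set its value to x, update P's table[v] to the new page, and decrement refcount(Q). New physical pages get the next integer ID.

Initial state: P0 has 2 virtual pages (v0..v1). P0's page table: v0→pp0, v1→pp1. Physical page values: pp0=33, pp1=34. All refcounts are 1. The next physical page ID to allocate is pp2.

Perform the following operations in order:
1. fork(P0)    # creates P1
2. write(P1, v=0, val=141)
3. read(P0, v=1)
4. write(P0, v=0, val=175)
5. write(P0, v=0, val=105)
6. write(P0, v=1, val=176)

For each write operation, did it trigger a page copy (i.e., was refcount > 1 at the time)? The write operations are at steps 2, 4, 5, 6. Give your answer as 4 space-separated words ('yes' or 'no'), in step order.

Op 1: fork(P0) -> P1. 2 ppages; refcounts: pp0:2 pp1:2
Op 2: write(P1, v0, 141). refcount(pp0)=2>1 -> COPY to pp2. 3 ppages; refcounts: pp0:1 pp1:2 pp2:1
Op 3: read(P0, v1) -> 34. No state change.
Op 4: write(P0, v0, 175). refcount(pp0)=1 -> write in place. 3 ppages; refcounts: pp0:1 pp1:2 pp2:1
Op 5: write(P0, v0, 105). refcount(pp0)=1 -> write in place. 3 ppages; refcounts: pp0:1 pp1:2 pp2:1
Op 6: write(P0, v1, 176). refcount(pp1)=2>1 -> COPY to pp3. 4 ppages; refcounts: pp0:1 pp1:1 pp2:1 pp3:1

yes no no yes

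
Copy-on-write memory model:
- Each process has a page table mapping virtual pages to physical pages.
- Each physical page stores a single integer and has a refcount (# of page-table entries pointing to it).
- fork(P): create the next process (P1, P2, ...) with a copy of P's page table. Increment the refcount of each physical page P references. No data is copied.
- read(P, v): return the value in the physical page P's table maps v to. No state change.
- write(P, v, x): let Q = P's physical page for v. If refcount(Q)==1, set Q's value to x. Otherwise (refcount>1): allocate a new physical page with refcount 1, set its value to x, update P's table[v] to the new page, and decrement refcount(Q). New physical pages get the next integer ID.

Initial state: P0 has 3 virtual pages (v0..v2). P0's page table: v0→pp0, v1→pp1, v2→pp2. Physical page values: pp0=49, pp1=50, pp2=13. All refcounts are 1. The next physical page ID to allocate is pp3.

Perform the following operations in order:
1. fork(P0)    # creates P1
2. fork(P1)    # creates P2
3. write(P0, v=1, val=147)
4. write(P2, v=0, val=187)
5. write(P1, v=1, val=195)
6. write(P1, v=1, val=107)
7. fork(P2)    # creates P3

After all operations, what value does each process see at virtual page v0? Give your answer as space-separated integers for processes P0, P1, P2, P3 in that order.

Op 1: fork(P0) -> P1. 3 ppages; refcounts: pp0:2 pp1:2 pp2:2
Op 2: fork(P1) -> P2. 3 ppages; refcounts: pp0:3 pp1:3 pp2:3
Op 3: write(P0, v1, 147). refcount(pp1)=3>1 -> COPY to pp3. 4 ppages; refcounts: pp0:3 pp1:2 pp2:3 pp3:1
Op 4: write(P2, v0, 187). refcount(pp0)=3>1 -> COPY to pp4. 5 ppages; refcounts: pp0:2 pp1:2 pp2:3 pp3:1 pp4:1
Op 5: write(P1, v1, 195). refcount(pp1)=2>1 -> COPY to pp5. 6 ppages; refcounts: pp0:2 pp1:1 pp2:3 pp3:1 pp4:1 pp5:1
Op 6: write(P1, v1, 107). refcount(pp5)=1 -> write in place. 6 ppages; refcounts: pp0:2 pp1:1 pp2:3 pp3:1 pp4:1 pp5:1
Op 7: fork(P2) -> P3. 6 ppages; refcounts: pp0:2 pp1:2 pp2:4 pp3:1 pp4:2 pp5:1
P0: v0 -> pp0 = 49
P1: v0 -> pp0 = 49
P2: v0 -> pp4 = 187
P3: v0 -> pp4 = 187

Answer: 49 49 187 187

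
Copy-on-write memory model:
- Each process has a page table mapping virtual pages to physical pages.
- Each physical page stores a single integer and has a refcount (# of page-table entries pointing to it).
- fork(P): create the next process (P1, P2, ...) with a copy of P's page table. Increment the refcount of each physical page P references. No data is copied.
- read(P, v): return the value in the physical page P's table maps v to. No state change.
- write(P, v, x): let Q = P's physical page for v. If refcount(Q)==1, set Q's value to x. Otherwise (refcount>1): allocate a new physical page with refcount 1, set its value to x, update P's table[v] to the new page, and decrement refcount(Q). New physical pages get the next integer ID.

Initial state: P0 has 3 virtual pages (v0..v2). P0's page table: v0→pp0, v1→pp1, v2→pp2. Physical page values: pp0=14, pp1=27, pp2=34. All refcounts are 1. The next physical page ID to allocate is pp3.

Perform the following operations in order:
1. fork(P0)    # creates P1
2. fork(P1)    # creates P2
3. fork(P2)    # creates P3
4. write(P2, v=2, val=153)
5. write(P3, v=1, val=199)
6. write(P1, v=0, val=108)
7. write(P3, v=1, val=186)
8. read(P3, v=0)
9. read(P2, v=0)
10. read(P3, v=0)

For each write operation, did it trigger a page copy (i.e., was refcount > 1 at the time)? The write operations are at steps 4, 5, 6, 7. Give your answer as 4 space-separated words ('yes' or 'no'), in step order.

Op 1: fork(P0) -> P1. 3 ppages; refcounts: pp0:2 pp1:2 pp2:2
Op 2: fork(P1) -> P2. 3 ppages; refcounts: pp0:3 pp1:3 pp2:3
Op 3: fork(P2) -> P3. 3 ppages; refcounts: pp0:4 pp1:4 pp2:4
Op 4: write(P2, v2, 153). refcount(pp2)=4>1 -> COPY to pp3. 4 ppages; refcounts: pp0:4 pp1:4 pp2:3 pp3:1
Op 5: write(P3, v1, 199). refcount(pp1)=4>1 -> COPY to pp4. 5 ppages; refcounts: pp0:4 pp1:3 pp2:3 pp3:1 pp4:1
Op 6: write(P1, v0, 108). refcount(pp0)=4>1 -> COPY to pp5. 6 ppages; refcounts: pp0:3 pp1:3 pp2:3 pp3:1 pp4:1 pp5:1
Op 7: write(P3, v1, 186). refcount(pp4)=1 -> write in place. 6 ppages; refcounts: pp0:3 pp1:3 pp2:3 pp3:1 pp4:1 pp5:1
Op 8: read(P3, v0) -> 14. No state change.
Op 9: read(P2, v0) -> 14. No state change.
Op 10: read(P3, v0) -> 14. No state change.

yes yes yes no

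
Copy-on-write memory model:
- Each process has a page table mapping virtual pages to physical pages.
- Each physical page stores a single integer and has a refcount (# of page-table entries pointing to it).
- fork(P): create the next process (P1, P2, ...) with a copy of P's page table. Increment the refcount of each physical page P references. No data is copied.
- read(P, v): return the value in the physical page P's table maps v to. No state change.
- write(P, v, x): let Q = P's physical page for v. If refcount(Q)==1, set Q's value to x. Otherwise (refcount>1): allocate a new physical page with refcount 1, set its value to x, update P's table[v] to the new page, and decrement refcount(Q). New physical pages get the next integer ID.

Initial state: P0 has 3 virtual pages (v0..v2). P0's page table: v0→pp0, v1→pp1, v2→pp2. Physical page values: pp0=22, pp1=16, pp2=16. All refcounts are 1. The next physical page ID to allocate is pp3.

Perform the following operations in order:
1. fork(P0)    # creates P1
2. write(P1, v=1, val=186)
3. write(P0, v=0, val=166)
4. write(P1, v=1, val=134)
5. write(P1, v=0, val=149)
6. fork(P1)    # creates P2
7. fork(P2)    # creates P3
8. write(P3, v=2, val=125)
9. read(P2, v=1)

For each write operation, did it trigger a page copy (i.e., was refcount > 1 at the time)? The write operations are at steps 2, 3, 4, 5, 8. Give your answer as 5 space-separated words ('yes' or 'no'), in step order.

Op 1: fork(P0) -> P1. 3 ppages; refcounts: pp0:2 pp1:2 pp2:2
Op 2: write(P1, v1, 186). refcount(pp1)=2>1 -> COPY to pp3. 4 ppages; refcounts: pp0:2 pp1:1 pp2:2 pp3:1
Op 3: write(P0, v0, 166). refcount(pp0)=2>1 -> COPY to pp4. 5 ppages; refcounts: pp0:1 pp1:1 pp2:2 pp3:1 pp4:1
Op 4: write(P1, v1, 134). refcount(pp3)=1 -> write in place. 5 ppages; refcounts: pp0:1 pp1:1 pp2:2 pp3:1 pp4:1
Op 5: write(P1, v0, 149). refcount(pp0)=1 -> write in place. 5 ppages; refcounts: pp0:1 pp1:1 pp2:2 pp3:1 pp4:1
Op 6: fork(P1) -> P2. 5 ppages; refcounts: pp0:2 pp1:1 pp2:3 pp3:2 pp4:1
Op 7: fork(P2) -> P3. 5 ppages; refcounts: pp0:3 pp1:1 pp2:4 pp3:3 pp4:1
Op 8: write(P3, v2, 125). refcount(pp2)=4>1 -> COPY to pp5. 6 ppages; refcounts: pp0:3 pp1:1 pp2:3 pp3:3 pp4:1 pp5:1
Op 9: read(P2, v1) -> 134. No state change.

yes yes no no yes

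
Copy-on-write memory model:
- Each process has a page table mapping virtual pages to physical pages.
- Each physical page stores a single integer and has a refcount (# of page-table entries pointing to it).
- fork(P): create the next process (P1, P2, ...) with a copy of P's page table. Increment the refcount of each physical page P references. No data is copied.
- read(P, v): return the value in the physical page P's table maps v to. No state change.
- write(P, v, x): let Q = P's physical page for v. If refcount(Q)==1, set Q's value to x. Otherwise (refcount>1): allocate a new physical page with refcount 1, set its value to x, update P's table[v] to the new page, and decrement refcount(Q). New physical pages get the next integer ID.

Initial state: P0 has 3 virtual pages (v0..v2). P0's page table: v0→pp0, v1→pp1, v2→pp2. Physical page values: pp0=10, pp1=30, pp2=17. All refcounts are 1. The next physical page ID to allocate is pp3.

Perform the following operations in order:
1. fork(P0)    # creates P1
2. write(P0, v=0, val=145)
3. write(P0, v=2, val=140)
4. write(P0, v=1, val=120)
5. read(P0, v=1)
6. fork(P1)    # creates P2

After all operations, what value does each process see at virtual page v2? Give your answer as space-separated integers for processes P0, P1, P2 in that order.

Answer: 140 17 17

Derivation:
Op 1: fork(P0) -> P1. 3 ppages; refcounts: pp0:2 pp1:2 pp2:2
Op 2: write(P0, v0, 145). refcount(pp0)=2>1 -> COPY to pp3. 4 ppages; refcounts: pp0:1 pp1:2 pp2:2 pp3:1
Op 3: write(P0, v2, 140). refcount(pp2)=2>1 -> COPY to pp4. 5 ppages; refcounts: pp0:1 pp1:2 pp2:1 pp3:1 pp4:1
Op 4: write(P0, v1, 120). refcount(pp1)=2>1 -> COPY to pp5. 6 ppages; refcounts: pp0:1 pp1:1 pp2:1 pp3:1 pp4:1 pp5:1
Op 5: read(P0, v1) -> 120. No state change.
Op 6: fork(P1) -> P2. 6 ppages; refcounts: pp0:2 pp1:2 pp2:2 pp3:1 pp4:1 pp5:1
P0: v2 -> pp4 = 140
P1: v2 -> pp2 = 17
P2: v2 -> pp2 = 17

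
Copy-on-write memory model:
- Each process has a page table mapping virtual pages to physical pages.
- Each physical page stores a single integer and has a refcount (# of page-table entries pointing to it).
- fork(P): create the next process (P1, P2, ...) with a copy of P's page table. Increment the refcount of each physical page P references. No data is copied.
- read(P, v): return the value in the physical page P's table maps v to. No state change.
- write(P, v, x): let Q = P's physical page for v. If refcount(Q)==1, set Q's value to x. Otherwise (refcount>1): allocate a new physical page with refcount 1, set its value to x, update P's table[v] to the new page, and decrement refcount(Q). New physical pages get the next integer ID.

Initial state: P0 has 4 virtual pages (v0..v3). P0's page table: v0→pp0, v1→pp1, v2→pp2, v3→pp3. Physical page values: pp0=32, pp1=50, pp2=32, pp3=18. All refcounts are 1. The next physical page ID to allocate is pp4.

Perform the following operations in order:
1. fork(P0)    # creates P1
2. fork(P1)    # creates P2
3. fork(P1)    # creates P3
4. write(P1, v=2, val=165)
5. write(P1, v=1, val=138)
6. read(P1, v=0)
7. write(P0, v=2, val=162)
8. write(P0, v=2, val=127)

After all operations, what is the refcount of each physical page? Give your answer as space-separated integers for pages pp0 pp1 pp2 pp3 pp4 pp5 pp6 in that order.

Answer: 4 3 2 4 1 1 1

Derivation:
Op 1: fork(P0) -> P1. 4 ppages; refcounts: pp0:2 pp1:2 pp2:2 pp3:2
Op 2: fork(P1) -> P2. 4 ppages; refcounts: pp0:3 pp1:3 pp2:3 pp3:3
Op 3: fork(P1) -> P3. 4 ppages; refcounts: pp0:4 pp1:4 pp2:4 pp3:4
Op 4: write(P1, v2, 165). refcount(pp2)=4>1 -> COPY to pp4. 5 ppages; refcounts: pp0:4 pp1:4 pp2:3 pp3:4 pp4:1
Op 5: write(P1, v1, 138). refcount(pp1)=4>1 -> COPY to pp5. 6 ppages; refcounts: pp0:4 pp1:3 pp2:3 pp3:4 pp4:1 pp5:1
Op 6: read(P1, v0) -> 32. No state change.
Op 7: write(P0, v2, 162). refcount(pp2)=3>1 -> COPY to pp6. 7 ppages; refcounts: pp0:4 pp1:3 pp2:2 pp3:4 pp4:1 pp5:1 pp6:1
Op 8: write(P0, v2, 127). refcount(pp6)=1 -> write in place. 7 ppages; refcounts: pp0:4 pp1:3 pp2:2 pp3:4 pp4:1 pp5:1 pp6:1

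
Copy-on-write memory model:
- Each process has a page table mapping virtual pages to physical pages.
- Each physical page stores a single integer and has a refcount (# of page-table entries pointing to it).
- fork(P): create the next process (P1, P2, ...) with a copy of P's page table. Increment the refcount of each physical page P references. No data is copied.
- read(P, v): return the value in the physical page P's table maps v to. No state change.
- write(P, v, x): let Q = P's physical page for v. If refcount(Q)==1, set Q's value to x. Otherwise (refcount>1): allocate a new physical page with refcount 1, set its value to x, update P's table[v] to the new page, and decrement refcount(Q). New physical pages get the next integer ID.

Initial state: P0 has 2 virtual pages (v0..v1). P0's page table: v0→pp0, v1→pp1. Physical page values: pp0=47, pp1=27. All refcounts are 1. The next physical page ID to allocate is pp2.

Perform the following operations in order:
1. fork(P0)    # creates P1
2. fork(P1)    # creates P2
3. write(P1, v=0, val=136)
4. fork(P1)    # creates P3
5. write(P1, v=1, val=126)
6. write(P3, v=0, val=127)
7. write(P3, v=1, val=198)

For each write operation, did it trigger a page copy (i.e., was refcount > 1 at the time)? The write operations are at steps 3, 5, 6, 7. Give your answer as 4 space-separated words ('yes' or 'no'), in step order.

Op 1: fork(P0) -> P1. 2 ppages; refcounts: pp0:2 pp1:2
Op 2: fork(P1) -> P2. 2 ppages; refcounts: pp0:3 pp1:3
Op 3: write(P1, v0, 136). refcount(pp0)=3>1 -> COPY to pp2. 3 ppages; refcounts: pp0:2 pp1:3 pp2:1
Op 4: fork(P1) -> P3. 3 ppages; refcounts: pp0:2 pp1:4 pp2:2
Op 5: write(P1, v1, 126). refcount(pp1)=4>1 -> COPY to pp3. 4 ppages; refcounts: pp0:2 pp1:3 pp2:2 pp3:1
Op 6: write(P3, v0, 127). refcount(pp2)=2>1 -> COPY to pp4. 5 ppages; refcounts: pp0:2 pp1:3 pp2:1 pp3:1 pp4:1
Op 7: write(P3, v1, 198). refcount(pp1)=3>1 -> COPY to pp5. 6 ppages; refcounts: pp0:2 pp1:2 pp2:1 pp3:1 pp4:1 pp5:1

yes yes yes yes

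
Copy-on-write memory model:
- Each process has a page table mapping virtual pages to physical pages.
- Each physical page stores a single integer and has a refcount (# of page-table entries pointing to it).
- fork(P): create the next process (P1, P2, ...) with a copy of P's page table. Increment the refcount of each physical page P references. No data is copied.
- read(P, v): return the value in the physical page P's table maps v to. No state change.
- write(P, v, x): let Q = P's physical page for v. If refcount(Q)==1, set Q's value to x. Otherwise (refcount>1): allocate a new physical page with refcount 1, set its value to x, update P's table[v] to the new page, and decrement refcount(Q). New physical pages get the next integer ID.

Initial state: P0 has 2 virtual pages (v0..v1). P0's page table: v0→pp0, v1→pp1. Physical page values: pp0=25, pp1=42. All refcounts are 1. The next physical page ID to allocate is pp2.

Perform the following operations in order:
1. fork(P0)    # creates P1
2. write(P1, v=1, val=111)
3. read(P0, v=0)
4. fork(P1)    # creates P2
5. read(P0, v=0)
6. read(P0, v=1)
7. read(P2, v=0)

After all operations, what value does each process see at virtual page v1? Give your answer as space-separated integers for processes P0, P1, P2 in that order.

Op 1: fork(P0) -> P1. 2 ppages; refcounts: pp0:2 pp1:2
Op 2: write(P1, v1, 111). refcount(pp1)=2>1 -> COPY to pp2. 3 ppages; refcounts: pp0:2 pp1:1 pp2:1
Op 3: read(P0, v0) -> 25. No state change.
Op 4: fork(P1) -> P2. 3 ppages; refcounts: pp0:3 pp1:1 pp2:2
Op 5: read(P0, v0) -> 25. No state change.
Op 6: read(P0, v1) -> 42. No state change.
Op 7: read(P2, v0) -> 25. No state change.
P0: v1 -> pp1 = 42
P1: v1 -> pp2 = 111
P2: v1 -> pp2 = 111

Answer: 42 111 111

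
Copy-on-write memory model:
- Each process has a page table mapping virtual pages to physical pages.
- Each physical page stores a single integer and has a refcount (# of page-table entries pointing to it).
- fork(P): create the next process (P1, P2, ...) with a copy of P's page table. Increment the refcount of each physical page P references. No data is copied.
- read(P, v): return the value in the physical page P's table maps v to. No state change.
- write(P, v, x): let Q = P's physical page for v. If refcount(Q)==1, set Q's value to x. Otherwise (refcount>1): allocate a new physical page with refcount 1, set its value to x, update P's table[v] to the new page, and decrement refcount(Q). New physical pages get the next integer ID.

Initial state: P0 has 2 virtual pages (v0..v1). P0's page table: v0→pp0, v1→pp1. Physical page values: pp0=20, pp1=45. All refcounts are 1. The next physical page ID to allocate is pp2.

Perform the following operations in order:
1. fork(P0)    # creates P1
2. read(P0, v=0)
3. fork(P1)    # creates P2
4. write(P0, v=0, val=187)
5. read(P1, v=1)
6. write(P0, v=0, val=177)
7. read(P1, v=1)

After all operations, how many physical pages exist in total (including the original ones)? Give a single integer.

Op 1: fork(P0) -> P1. 2 ppages; refcounts: pp0:2 pp1:2
Op 2: read(P0, v0) -> 20. No state change.
Op 3: fork(P1) -> P2. 2 ppages; refcounts: pp0:3 pp1:3
Op 4: write(P0, v0, 187). refcount(pp0)=3>1 -> COPY to pp2. 3 ppages; refcounts: pp0:2 pp1:3 pp2:1
Op 5: read(P1, v1) -> 45. No state change.
Op 6: write(P0, v0, 177). refcount(pp2)=1 -> write in place. 3 ppages; refcounts: pp0:2 pp1:3 pp2:1
Op 7: read(P1, v1) -> 45. No state change.

Answer: 3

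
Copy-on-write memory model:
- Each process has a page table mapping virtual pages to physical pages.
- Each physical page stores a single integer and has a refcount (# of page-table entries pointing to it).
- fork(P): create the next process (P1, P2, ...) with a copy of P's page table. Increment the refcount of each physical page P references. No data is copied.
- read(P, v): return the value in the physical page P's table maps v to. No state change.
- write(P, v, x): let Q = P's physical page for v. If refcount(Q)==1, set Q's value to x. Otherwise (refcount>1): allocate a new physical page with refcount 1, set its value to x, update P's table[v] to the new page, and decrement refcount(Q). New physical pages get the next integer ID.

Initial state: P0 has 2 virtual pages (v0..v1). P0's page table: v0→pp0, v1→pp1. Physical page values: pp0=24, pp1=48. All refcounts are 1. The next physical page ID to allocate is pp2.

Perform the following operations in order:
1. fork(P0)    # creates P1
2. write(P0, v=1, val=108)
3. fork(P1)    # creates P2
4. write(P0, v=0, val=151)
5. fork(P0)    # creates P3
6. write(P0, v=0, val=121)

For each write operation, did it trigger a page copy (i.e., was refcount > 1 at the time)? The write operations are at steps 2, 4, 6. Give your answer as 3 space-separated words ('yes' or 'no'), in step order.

Op 1: fork(P0) -> P1. 2 ppages; refcounts: pp0:2 pp1:2
Op 2: write(P0, v1, 108). refcount(pp1)=2>1 -> COPY to pp2. 3 ppages; refcounts: pp0:2 pp1:1 pp2:1
Op 3: fork(P1) -> P2. 3 ppages; refcounts: pp0:3 pp1:2 pp2:1
Op 4: write(P0, v0, 151). refcount(pp0)=3>1 -> COPY to pp3. 4 ppages; refcounts: pp0:2 pp1:2 pp2:1 pp3:1
Op 5: fork(P0) -> P3. 4 ppages; refcounts: pp0:2 pp1:2 pp2:2 pp3:2
Op 6: write(P0, v0, 121). refcount(pp3)=2>1 -> COPY to pp4. 5 ppages; refcounts: pp0:2 pp1:2 pp2:2 pp3:1 pp4:1

yes yes yes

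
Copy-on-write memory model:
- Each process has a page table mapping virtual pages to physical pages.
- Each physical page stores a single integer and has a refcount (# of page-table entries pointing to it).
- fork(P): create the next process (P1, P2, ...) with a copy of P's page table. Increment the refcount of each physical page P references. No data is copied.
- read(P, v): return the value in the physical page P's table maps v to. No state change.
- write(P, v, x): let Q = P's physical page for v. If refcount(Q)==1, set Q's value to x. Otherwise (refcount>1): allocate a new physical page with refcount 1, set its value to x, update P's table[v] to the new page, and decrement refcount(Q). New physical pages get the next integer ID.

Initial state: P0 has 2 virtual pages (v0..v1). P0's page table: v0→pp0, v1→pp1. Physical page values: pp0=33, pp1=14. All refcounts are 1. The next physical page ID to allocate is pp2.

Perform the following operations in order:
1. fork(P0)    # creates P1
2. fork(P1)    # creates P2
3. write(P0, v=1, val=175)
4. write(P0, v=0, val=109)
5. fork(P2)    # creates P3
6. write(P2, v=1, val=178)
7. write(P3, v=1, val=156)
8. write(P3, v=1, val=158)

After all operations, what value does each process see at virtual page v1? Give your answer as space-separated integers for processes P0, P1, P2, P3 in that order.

Answer: 175 14 178 158

Derivation:
Op 1: fork(P0) -> P1. 2 ppages; refcounts: pp0:2 pp1:2
Op 2: fork(P1) -> P2. 2 ppages; refcounts: pp0:3 pp1:3
Op 3: write(P0, v1, 175). refcount(pp1)=3>1 -> COPY to pp2. 3 ppages; refcounts: pp0:3 pp1:2 pp2:1
Op 4: write(P0, v0, 109). refcount(pp0)=3>1 -> COPY to pp3. 4 ppages; refcounts: pp0:2 pp1:2 pp2:1 pp3:1
Op 5: fork(P2) -> P3. 4 ppages; refcounts: pp0:3 pp1:3 pp2:1 pp3:1
Op 6: write(P2, v1, 178). refcount(pp1)=3>1 -> COPY to pp4. 5 ppages; refcounts: pp0:3 pp1:2 pp2:1 pp3:1 pp4:1
Op 7: write(P3, v1, 156). refcount(pp1)=2>1 -> COPY to pp5. 6 ppages; refcounts: pp0:3 pp1:1 pp2:1 pp3:1 pp4:1 pp5:1
Op 8: write(P3, v1, 158). refcount(pp5)=1 -> write in place. 6 ppages; refcounts: pp0:3 pp1:1 pp2:1 pp3:1 pp4:1 pp5:1
P0: v1 -> pp2 = 175
P1: v1 -> pp1 = 14
P2: v1 -> pp4 = 178
P3: v1 -> pp5 = 158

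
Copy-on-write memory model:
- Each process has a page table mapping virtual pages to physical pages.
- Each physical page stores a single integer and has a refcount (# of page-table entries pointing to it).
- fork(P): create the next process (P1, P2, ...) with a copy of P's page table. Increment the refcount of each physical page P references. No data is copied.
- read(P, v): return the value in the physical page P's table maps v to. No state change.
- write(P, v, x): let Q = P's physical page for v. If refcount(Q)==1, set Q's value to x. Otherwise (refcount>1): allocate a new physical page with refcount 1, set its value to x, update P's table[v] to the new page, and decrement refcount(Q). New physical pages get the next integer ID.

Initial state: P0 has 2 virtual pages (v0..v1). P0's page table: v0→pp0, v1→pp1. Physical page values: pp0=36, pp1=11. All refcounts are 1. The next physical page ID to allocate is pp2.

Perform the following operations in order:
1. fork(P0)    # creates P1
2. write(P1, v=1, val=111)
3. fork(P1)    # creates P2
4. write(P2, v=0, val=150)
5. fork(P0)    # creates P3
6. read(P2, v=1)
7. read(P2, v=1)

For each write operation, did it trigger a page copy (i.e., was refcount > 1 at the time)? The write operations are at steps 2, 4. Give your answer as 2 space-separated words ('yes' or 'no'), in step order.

Op 1: fork(P0) -> P1. 2 ppages; refcounts: pp0:2 pp1:2
Op 2: write(P1, v1, 111). refcount(pp1)=2>1 -> COPY to pp2. 3 ppages; refcounts: pp0:2 pp1:1 pp2:1
Op 3: fork(P1) -> P2. 3 ppages; refcounts: pp0:3 pp1:1 pp2:2
Op 4: write(P2, v0, 150). refcount(pp0)=3>1 -> COPY to pp3. 4 ppages; refcounts: pp0:2 pp1:1 pp2:2 pp3:1
Op 5: fork(P0) -> P3. 4 ppages; refcounts: pp0:3 pp1:2 pp2:2 pp3:1
Op 6: read(P2, v1) -> 111. No state change.
Op 7: read(P2, v1) -> 111. No state change.

yes yes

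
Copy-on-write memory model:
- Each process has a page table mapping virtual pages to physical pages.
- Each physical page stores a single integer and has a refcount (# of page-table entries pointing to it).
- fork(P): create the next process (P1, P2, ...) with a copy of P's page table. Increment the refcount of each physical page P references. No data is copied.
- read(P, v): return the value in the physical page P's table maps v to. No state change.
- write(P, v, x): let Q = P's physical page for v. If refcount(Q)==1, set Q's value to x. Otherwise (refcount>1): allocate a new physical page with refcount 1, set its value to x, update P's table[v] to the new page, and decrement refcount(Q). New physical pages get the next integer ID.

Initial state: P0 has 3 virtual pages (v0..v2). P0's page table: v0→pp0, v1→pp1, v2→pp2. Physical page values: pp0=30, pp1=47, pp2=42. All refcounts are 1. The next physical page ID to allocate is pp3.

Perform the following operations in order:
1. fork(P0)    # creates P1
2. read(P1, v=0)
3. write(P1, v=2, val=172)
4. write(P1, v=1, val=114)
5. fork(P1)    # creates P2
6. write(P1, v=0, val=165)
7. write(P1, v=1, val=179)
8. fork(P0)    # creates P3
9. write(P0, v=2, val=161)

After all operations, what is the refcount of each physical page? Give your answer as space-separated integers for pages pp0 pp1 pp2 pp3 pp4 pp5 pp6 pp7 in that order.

Op 1: fork(P0) -> P1. 3 ppages; refcounts: pp0:2 pp1:2 pp2:2
Op 2: read(P1, v0) -> 30. No state change.
Op 3: write(P1, v2, 172). refcount(pp2)=2>1 -> COPY to pp3. 4 ppages; refcounts: pp0:2 pp1:2 pp2:1 pp3:1
Op 4: write(P1, v1, 114). refcount(pp1)=2>1 -> COPY to pp4. 5 ppages; refcounts: pp0:2 pp1:1 pp2:1 pp3:1 pp4:1
Op 5: fork(P1) -> P2. 5 ppages; refcounts: pp0:3 pp1:1 pp2:1 pp3:2 pp4:2
Op 6: write(P1, v0, 165). refcount(pp0)=3>1 -> COPY to pp5. 6 ppages; refcounts: pp0:2 pp1:1 pp2:1 pp3:2 pp4:2 pp5:1
Op 7: write(P1, v1, 179). refcount(pp4)=2>1 -> COPY to pp6. 7 ppages; refcounts: pp0:2 pp1:1 pp2:1 pp3:2 pp4:1 pp5:1 pp6:1
Op 8: fork(P0) -> P3. 7 ppages; refcounts: pp0:3 pp1:2 pp2:2 pp3:2 pp4:1 pp5:1 pp6:1
Op 9: write(P0, v2, 161). refcount(pp2)=2>1 -> COPY to pp7. 8 ppages; refcounts: pp0:3 pp1:2 pp2:1 pp3:2 pp4:1 pp5:1 pp6:1 pp7:1

Answer: 3 2 1 2 1 1 1 1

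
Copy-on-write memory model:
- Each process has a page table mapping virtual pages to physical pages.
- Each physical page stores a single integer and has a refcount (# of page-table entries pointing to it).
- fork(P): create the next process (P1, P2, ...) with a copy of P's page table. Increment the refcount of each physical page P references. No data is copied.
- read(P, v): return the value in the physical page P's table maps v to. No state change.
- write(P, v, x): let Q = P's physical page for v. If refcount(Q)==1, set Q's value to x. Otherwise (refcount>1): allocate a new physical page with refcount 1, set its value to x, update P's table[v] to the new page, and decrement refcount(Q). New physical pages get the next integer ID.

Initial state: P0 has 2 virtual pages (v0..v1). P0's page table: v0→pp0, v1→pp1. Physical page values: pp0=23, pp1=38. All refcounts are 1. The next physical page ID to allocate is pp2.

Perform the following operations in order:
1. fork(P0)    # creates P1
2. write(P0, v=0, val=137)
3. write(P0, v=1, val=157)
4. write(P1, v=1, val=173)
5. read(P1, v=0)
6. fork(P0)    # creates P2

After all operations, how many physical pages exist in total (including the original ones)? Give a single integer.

Op 1: fork(P0) -> P1. 2 ppages; refcounts: pp0:2 pp1:2
Op 2: write(P0, v0, 137). refcount(pp0)=2>1 -> COPY to pp2. 3 ppages; refcounts: pp0:1 pp1:2 pp2:1
Op 3: write(P0, v1, 157). refcount(pp1)=2>1 -> COPY to pp3. 4 ppages; refcounts: pp0:1 pp1:1 pp2:1 pp3:1
Op 4: write(P1, v1, 173). refcount(pp1)=1 -> write in place. 4 ppages; refcounts: pp0:1 pp1:1 pp2:1 pp3:1
Op 5: read(P1, v0) -> 23. No state change.
Op 6: fork(P0) -> P2. 4 ppages; refcounts: pp0:1 pp1:1 pp2:2 pp3:2

Answer: 4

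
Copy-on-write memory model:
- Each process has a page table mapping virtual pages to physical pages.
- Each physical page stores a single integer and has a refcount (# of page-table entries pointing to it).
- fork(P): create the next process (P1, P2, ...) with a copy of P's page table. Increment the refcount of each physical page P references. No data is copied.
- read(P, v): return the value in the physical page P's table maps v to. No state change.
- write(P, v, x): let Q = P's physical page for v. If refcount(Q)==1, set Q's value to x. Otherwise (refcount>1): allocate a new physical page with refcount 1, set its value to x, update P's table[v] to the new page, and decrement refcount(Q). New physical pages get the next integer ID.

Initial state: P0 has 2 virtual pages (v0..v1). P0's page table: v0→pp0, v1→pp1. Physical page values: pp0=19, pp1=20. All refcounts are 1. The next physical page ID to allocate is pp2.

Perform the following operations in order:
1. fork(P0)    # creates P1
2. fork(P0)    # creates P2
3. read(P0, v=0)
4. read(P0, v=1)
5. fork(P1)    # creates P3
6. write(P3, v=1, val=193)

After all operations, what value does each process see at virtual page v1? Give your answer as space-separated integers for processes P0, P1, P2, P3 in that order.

Answer: 20 20 20 193

Derivation:
Op 1: fork(P0) -> P1. 2 ppages; refcounts: pp0:2 pp1:2
Op 2: fork(P0) -> P2. 2 ppages; refcounts: pp0:3 pp1:3
Op 3: read(P0, v0) -> 19. No state change.
Op 4: read(P0, v1) -> 20. No state change.
Op 5: fork(P1) -> P3. 2 ppages; refcounts: pp0:4 pp1:4
Op 6: write(P3, v1, 193). refcount(pp1)=4>1 -> COPY to pp2. 3 ppages; refcounts: pp0:4 pp1:3 pp2:1
P0: v1 -> pp1 = 20
P1: v1 -> pp1 = 20
P2: v1 -> pp1 = 20
P3: v1 -> pp2 = 193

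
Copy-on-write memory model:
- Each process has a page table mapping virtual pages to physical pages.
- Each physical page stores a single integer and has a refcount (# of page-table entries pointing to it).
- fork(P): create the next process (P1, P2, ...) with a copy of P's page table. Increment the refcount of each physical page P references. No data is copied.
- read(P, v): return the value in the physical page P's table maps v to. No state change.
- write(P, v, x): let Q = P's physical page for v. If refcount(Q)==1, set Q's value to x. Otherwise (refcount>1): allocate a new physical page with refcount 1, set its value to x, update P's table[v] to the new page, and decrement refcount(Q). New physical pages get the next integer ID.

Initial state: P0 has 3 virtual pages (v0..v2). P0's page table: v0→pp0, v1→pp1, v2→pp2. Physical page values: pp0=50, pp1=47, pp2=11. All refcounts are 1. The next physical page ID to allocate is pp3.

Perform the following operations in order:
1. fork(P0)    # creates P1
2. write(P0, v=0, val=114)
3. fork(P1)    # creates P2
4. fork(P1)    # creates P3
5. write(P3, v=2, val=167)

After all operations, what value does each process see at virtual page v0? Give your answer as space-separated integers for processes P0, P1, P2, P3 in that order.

Answer: 114 50 50 50

Derivation:
Op 1: fork(P0) -> P1. 3 ppages; refcounts: pp0:2 pp1:2 pp2:2
Op 2: write(P0, v0, 114). refcount(pp0)=2>1 -> COPY to pp3. 4 ppages; refcounts: pp0:1 pp1:2 pp2:2 pp3:1
Op 3: fork(P1) -> P2. 4 ppages; refcounts: pp0:2 pp1:3 pp2:3 pp3:1
Op 4: fork(P1) -> P3. 4 ppages; refcounts: pp0:3 pp1:4 pp2:4 pp3:1
Op 5: write(P3, v2, 167). refcount(pp2)=4>1 -> COPY to pp4. 5 ppages; refcounts: pp0:3 pp1:4 pp2:3 pp3:1 pp4:1
P0: v0 -> pp3 = 114
P1: v0 -> pp0 = 50
P2: v0 -> pp0 = 50
P3: v0 -> pp0 = 50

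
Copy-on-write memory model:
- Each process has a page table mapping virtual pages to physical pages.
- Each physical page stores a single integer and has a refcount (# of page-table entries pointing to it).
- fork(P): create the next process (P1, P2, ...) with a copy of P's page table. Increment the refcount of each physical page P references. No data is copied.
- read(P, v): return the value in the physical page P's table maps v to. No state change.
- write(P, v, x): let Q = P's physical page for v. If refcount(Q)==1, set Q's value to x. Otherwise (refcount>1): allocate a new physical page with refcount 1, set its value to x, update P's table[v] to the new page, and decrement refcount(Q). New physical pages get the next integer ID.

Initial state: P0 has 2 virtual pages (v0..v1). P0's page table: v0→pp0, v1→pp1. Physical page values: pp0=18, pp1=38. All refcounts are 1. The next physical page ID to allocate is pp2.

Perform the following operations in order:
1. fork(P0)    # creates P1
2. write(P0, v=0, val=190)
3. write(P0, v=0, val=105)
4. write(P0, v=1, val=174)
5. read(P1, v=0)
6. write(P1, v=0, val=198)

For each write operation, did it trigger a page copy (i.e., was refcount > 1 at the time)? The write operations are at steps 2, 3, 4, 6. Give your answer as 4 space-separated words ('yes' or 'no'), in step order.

Op 1: fork(P0) -> P1. 2 ppages; refcounts: pp0:2 pp1:2
Op 2: write(P0, v0, 190). refcount(pp0)=2>1 -> COPY to pp2. 3 ppages; refcounts: pp0:1 pp1:2 pp2:1
Op 3: write(P0, v0, 105). refcount(pp2)=1 -> write in place. 3 ppages; refcounts: pp0:1 pp1:2 pp2:1
Op 4: write(P0, v1, 174). refcount(pp1)=2>1 -> COPY to pp3. 4 ppages; refcounts: pp0:1 pp1:1 pp2:1 pp3:1
Op 5: read(P1, v0) -> 18. No state change.
Op 6: write(P1, v0, 198). refcount(pp0)=1 -> write in place. 4 ppages; refcounts: pp0:1 pp1:1 pp2:1 pp3:1

yes no yes no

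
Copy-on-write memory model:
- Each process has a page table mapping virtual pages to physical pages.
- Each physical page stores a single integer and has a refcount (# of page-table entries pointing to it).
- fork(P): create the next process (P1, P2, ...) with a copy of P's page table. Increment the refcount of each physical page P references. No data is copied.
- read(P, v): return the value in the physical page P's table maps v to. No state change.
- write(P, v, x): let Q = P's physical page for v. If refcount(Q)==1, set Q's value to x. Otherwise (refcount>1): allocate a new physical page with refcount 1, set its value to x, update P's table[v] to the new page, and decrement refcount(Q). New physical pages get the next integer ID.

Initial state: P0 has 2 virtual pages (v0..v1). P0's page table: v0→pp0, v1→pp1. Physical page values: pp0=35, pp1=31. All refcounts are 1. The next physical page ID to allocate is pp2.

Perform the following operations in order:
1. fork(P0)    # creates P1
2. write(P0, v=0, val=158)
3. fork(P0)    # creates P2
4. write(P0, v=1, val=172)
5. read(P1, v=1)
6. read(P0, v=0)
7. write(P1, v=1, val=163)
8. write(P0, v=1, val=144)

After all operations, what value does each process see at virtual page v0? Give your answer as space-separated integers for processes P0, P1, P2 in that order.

Answer: 158 35 158

Derivation:
Op 1: fork(P0) -> P1. 2 ppages; refcounts: pp0:2 pp1:2
Op 2: write(P0, v0, 158). refcount(pp0)=2>1 -> COPY to pp2. 3 ppages; refcounts: pp0:1 pp1:2 pp2:1
Op 3: fork(P0) -> P2. 3 ppages; refcounts: pp0:1 pp1:3 pp2:2
Op 4: write(P0, v1, 172). refcount(pp1)=3>1 -> COPY to pp3. 4 ppages; refcounts: pp0:1 pp1:2 pp2:2 pp3:1
Op 5: read(P1, v1) -> 31. No state change.
Op 6: read(P0, v0) -> 158. No state change.
Op 7: write(P1, v1, 163). refcount(pp1)=2>1 -> COPY to pp4. 5 ppages; refcounts: pp0:1 pp1:1 pp2:2 pp3:1 pp4:1
Op 8: write(P0, v1, 144). refcount(pp3)=1 -> write in place. 5 ppages; refcounts: pp0:1 pp1:1 pp2:2 pp3:1 pp4:1
P0: v0 -> pp2 = 158
P1: v0 -> pp0 = 35
P2: v0 -> pp2 = 158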